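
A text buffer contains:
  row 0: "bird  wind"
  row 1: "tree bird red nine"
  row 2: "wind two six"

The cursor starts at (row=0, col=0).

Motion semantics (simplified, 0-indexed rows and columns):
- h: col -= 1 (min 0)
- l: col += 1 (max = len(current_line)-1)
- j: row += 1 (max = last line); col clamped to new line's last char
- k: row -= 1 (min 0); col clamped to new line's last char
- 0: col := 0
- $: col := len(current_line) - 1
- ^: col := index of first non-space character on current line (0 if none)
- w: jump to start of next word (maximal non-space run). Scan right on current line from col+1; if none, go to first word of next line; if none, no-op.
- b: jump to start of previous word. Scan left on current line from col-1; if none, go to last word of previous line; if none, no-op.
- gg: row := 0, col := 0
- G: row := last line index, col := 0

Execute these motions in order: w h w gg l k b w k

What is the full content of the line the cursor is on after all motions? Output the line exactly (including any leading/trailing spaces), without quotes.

Answer: bird  wind

Derivation:
After 1 (w): row=0 col=6 char='w'
After 2 (h): row=0 col=5 char='_'
After 3 (w): row=0 col=6 char='w'
After 4 (gg): row=0 col=0 char='b'
After 5 (l): row=0 col=1 char='i'
After 6 (k): row=0 col=1 char='i'
After 7 (b): row=0 col=0 char='b'
After 8 (w): row=0 col=6 char='w'
After 9 (k): row=0 col=6 char='w'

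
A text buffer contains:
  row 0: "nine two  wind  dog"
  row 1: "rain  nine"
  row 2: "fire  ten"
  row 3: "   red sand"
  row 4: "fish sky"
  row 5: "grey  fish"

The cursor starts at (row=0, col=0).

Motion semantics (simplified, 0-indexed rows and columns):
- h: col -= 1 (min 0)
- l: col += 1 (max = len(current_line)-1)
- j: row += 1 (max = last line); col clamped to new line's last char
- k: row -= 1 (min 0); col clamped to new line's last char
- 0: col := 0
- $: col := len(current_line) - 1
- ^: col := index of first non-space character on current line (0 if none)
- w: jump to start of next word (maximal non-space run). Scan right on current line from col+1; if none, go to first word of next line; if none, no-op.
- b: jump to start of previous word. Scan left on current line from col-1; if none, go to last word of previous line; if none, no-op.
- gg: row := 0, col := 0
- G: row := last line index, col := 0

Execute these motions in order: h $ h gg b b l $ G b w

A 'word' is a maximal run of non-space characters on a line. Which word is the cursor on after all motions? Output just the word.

Answer: grey

Derivation:
After 1 (h): row=0 col=0 char='n'
After 2 ($): row=0 col=18 char='g'
After 3 (h): row=0 col=17 char='o'
After 4 (gg): row=0 col=0 char='n'
After 5 (b): row=0 col=0 char='n'
After 6 (b): row=0 col=0 char='n'
After 7 (l): row=0 col=1 char='i'
After 8 ($): row=0 col=18 char='g'
After 9 (G): row=5 col=0 char='g'
After 10 (b): row=4 col=5 char='s'
After 11 (w): row=5 col=0 char='g'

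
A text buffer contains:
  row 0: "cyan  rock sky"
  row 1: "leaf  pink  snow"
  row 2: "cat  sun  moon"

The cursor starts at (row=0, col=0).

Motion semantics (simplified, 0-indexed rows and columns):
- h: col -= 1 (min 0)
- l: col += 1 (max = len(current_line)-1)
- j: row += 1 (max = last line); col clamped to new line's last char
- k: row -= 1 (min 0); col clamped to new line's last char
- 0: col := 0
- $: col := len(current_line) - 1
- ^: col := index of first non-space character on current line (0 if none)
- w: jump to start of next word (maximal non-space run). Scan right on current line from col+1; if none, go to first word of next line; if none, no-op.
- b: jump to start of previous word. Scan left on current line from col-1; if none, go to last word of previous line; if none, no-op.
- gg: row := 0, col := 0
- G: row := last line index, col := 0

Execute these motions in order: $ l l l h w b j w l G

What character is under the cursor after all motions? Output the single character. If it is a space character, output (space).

After 1 ($): row=0 col=13 char='y'
After 2 (l): row=0 col=13 char='y'
After 3 (l): row=0 col=13 char='y'
After 4 (l): row=0 col=13 char='y'
After 5 (h): row=0 col=12 char='k'
After 6 (w): row=1 col=0 char='l'
After 7 (b): row=0 col=11 char='s'
After 8 (j): row=1 col=11 char='_'
After 9 (w): row=1 col=12 char='s'
After 10 (l): row=1 col=13 char='n'
After 11 (G): row=2 col=0 char='c'

Answer: c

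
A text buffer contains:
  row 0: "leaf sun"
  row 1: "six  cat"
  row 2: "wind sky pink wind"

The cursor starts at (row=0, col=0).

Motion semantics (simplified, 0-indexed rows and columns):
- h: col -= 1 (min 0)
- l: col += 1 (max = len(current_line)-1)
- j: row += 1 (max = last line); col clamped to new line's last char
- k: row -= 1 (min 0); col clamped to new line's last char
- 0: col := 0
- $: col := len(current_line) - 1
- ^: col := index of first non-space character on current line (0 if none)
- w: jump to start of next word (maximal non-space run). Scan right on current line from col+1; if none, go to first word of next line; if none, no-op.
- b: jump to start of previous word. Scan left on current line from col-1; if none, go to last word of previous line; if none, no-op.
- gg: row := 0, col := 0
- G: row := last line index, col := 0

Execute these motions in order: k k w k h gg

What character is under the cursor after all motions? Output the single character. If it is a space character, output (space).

After 1 (k): row=0 col=0 char='l'
After 2 (k): row=0 col=0 char='l'
After 3 (w): row=0 col=5 char='s'
After 4 (k): row=0 col=5 char='s'
After 5 (h): row=0 col=4 char='_'
After 6 (gg): row=0 col=0 char='l'

Answer: l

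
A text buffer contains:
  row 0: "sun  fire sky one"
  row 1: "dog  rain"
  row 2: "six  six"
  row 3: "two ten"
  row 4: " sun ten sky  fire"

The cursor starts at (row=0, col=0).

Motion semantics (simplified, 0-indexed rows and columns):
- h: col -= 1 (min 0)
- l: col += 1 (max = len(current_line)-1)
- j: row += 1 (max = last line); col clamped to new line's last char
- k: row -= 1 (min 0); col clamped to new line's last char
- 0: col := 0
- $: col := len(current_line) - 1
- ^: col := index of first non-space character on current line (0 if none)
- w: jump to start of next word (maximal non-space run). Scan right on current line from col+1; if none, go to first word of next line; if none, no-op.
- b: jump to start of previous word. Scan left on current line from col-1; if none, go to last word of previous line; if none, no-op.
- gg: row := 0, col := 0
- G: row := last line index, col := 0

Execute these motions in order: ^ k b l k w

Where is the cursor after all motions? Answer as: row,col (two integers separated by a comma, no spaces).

Answer: 0,5

Derivation:
After 1 (^): row=0 col=0 char='s'
After 2 (k): row=0 col=0 char='s'
After 3 (b): row=0 col=0 char='s'
After 4 (l): row=0 col=1 char='u'
After 5 (k): row=0 col=1 char='u'
After 6 (w): row=0 col=5 char='f'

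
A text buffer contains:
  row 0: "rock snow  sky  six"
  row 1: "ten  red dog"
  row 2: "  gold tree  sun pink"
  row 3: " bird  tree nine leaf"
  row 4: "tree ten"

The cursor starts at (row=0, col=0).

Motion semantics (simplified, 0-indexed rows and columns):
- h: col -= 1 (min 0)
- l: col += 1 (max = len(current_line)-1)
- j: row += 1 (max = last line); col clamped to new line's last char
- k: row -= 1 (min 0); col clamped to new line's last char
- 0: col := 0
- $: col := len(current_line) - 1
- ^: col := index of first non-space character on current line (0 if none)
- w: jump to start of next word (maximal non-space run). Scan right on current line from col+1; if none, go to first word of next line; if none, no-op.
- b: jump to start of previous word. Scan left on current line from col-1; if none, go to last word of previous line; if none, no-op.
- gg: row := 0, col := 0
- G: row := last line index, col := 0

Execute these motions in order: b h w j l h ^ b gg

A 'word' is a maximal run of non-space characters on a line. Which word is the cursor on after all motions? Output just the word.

Answer: rock

Derivation:
After 1 (b): row=0 col=0 char='r'
After 2 (h): row=0 col=0 char='r'
After 3 (w): row=0 col=5 char='s'
After 4 (j): row=1 col=5 char='r'
After 5 (l): row=1 col=6 char='e'
After 6 (h): row=1 col=5 char='r'
After 7 (^): row=1 col=0 char='t'
After 8 (b): row=0 col=16 char='s'
After 9 (gg): row=0 col=0 char='r'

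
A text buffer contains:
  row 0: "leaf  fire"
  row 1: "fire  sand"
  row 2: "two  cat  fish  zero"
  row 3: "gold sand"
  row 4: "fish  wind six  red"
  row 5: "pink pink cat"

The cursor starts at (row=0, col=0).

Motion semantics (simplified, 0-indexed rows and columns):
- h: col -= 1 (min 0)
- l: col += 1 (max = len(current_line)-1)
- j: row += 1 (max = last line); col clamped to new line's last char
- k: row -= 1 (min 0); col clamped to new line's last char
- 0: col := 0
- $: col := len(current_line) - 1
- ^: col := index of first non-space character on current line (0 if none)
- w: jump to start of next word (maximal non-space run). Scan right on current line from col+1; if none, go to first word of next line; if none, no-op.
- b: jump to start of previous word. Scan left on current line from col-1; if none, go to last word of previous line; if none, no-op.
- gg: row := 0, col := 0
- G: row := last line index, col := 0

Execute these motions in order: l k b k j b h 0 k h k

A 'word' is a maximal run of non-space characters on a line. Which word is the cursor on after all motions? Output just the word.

After 1 (l): row=0 col=1 char='e'
After 2 (k): row=0 col=1 char='e'
After 3 (b): row=0 col=0 char='l'
After 4 (k): row=0 col=0 char='l'
After 5 (j): row=1 col=0 char='f'
After 6 (b): row=0 col=6 char='f'
After 7 (h): row=0 col=5 char='_'
After 8 (0): row=0 col=0 char='l'
After 9 (k): row=0 col=0 char='l'
After 10 (h): row=0 col=0 char='l'
After 11 (k): row=0 col=0 char='l'

Answer: leaf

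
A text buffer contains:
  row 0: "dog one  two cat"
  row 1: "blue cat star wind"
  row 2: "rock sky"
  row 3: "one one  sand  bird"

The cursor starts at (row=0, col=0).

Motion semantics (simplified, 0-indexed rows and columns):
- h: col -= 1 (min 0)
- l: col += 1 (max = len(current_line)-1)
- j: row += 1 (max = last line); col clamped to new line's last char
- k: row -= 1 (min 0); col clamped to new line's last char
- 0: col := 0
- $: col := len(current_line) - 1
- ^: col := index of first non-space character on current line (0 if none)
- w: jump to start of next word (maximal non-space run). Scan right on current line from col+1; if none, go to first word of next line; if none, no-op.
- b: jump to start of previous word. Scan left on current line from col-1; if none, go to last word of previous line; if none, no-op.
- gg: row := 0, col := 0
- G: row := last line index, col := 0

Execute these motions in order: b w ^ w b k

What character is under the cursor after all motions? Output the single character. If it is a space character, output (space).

Answer: d

Derivation:
After 1 (b): row=0 col=0 char='d'
After 2 (w): row=0 col=4 char='o'
After 3 (^): row=0 col=0 char='d'
After 4 (w): row=0 col=4 char='o'
After 5 (b): row=0 col=0 char='d'
After 6 (k): row=0 col=0 char='d'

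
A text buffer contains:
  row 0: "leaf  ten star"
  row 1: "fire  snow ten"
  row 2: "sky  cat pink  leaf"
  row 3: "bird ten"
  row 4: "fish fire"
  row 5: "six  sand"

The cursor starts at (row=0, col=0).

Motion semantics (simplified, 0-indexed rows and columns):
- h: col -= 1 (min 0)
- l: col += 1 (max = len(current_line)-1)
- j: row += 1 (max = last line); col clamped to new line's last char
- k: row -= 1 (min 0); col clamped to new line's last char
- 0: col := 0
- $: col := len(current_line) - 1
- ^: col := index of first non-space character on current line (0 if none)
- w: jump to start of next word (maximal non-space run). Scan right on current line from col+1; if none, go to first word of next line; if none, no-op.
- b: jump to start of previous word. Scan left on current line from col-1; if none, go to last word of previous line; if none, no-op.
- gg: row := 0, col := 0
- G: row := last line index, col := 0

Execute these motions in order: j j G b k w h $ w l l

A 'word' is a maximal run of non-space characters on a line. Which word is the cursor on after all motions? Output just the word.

After 1 (j): row=1 col=0 char='f'
After 2 (j): row=2 col=0 char='s'
After 3 (G): row=5 col=0 char='s'
After 4 (b): row=4 col=5 char='f'
After 5 (k): row=3 col=5 char='t'
After 6 (w): row=4 col=0 char='f'
After 7 (h): row=4 col=0 char='f'
After 8 ($): row=4 col=8 char='e'
After 9 (w): row=5 col=0 char='s'
After 10 (l): row=5 col=1 char='i'
After 11 (l): row=5 col=2 char='x'

Answer: six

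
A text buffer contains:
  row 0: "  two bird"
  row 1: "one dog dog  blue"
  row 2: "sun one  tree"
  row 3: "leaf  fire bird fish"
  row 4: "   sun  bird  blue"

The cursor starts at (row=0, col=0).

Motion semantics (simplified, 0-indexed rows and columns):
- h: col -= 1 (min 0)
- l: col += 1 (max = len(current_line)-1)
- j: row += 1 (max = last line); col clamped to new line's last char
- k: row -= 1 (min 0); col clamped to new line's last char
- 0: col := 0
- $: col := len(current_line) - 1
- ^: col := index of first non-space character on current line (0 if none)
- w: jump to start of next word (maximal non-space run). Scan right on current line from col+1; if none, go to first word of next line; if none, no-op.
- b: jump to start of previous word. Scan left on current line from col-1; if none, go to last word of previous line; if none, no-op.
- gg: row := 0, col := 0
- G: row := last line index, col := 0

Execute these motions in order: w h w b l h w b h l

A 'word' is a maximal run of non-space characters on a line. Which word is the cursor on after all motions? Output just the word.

Answer: two

Derivation:
After 1 (w): row=0 col=2 char='t'
After 2 (h): row=0 col=1 char='_'
After 3 (w): row=0 col=2 char='t'
After 4 (b): row=0 col=2 char='t'
After 5 (l): row=0 col=3 char='w'
After 6 (h): row=0 col=2 char='t'
After 7 (w): row=0 col=6 char='b'
After 8 (b): row=0 col=2 char='t'
After 9 (h): row=0 col=1 char='_'
After 10 (l): row=0 col=2 char='t'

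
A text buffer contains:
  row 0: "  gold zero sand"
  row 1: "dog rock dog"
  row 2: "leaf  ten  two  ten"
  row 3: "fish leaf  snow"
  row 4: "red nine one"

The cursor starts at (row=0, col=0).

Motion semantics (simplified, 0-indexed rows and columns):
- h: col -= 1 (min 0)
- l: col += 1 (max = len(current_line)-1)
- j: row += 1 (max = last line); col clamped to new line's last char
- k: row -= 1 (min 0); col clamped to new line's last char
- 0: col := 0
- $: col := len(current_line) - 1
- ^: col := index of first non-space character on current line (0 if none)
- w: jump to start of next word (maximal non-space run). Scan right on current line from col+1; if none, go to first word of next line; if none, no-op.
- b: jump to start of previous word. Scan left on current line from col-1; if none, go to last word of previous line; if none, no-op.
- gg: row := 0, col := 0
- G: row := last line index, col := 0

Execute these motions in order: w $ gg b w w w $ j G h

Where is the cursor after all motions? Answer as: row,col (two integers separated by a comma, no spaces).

Answer: 4,0

Derivation:
After 1 (w): row=0 col=2 char='g'
After 2 ($): row=0 col=15 char='d'
After 3 (gg): row=0 col=0 char='_'
After 4 (b): row=0 col=0 char='_'
After 5 (w): row=0 col=2 char='g'
After 6 (w): row=0 col=7 char='z'
After 7 (w): row=0 col=12 char='s'
After 8 ($): row=0 col=15 char='d'
After 9 (j): row=1 col=11 char='g'
After 10 (G): row=4 col=0 char='r'
After 11 (h): row=4 col=0 char='r'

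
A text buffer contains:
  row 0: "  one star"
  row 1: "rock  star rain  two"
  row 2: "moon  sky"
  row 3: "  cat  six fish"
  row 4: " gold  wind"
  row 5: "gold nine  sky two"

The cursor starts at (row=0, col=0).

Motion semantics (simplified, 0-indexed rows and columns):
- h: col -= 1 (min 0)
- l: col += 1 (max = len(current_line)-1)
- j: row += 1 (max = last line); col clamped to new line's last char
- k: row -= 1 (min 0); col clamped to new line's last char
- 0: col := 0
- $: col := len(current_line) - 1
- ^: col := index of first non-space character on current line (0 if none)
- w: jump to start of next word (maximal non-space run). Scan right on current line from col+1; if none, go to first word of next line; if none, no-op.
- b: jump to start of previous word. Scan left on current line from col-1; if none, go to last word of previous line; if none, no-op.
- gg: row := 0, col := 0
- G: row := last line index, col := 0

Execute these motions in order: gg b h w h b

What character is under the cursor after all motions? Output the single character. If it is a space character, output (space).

Answer: (space)

Derivation:
After 1 (gg): row=0 col=0 char='_'
After 2 (b): row=0 col=0 char='_'
After 3 (h): row=0 col=0 char='_'
After 4 (w): row=0 col=2 char='o'
After 5 (h): row=0 col=1 char='_'
After 6 (b): row=0 col=1 char='_'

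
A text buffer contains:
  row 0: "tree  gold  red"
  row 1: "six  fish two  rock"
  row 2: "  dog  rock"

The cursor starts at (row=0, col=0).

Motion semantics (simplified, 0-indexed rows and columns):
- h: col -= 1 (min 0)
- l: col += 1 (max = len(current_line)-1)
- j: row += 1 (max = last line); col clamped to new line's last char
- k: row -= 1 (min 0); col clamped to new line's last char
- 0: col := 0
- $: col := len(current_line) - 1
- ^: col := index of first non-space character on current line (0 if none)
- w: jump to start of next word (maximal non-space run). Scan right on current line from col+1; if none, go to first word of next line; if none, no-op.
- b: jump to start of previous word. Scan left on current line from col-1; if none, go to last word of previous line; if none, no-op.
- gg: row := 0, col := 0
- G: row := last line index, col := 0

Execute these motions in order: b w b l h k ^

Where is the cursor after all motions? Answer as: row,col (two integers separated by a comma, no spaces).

After 1 (b): row=0 col=0 char='t'
After 2 (w): row=0 col=6 char='g'
After 3 (b): row=0 col=0 char='t'
After 4 (l): row=0 col=1 char='r'
After 5 (h): row=0 col=0 char='t'
After 6 (k): row=0 col=0 char='t'
After 7 (^): row=0 col=0 char='t'

Answer: 0,0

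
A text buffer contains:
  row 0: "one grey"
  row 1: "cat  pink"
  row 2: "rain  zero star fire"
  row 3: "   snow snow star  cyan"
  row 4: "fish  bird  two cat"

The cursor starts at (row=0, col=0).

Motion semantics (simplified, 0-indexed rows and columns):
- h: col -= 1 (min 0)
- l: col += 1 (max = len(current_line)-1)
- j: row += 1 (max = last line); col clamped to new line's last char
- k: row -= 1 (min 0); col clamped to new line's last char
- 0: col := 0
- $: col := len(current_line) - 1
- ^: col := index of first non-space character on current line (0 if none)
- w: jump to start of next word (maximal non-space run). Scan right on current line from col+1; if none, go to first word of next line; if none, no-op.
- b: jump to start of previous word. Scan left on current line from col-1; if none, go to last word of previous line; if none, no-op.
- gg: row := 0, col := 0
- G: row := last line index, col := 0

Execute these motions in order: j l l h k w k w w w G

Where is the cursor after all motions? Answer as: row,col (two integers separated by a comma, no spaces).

Answer: 4,0

Derivation:
After 1 (j): row=1 col=0 char='c'
After 2 (l): row=1 col=1 char='a'
After 3 (l): row=1 col=2 char='t'
After 4 (h): row=1 col=1 char='a'
After 5 (k): row=0 col=1 char='n'
After 6 (w): row=0 col=4 char='g'
After 7 (k): row=0 col=4 char='g'
After 8 (w): row=1 col=0 char='c'
After 9 (w): row=1 col=5 char='p'
After 10 (w): row=2 col=0 char='r'
After 11 (G): row=4 col=0 char='f'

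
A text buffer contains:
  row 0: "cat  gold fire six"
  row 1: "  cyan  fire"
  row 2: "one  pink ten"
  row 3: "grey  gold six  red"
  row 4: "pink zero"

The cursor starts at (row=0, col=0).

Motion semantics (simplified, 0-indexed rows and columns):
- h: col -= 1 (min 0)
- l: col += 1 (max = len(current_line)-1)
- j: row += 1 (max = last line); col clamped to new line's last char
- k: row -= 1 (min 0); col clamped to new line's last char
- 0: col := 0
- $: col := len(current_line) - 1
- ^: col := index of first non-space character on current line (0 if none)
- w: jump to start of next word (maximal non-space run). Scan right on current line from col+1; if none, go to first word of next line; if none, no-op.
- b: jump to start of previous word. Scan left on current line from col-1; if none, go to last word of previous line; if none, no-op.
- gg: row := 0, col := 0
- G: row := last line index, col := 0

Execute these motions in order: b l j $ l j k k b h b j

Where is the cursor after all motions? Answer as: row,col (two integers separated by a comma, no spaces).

After 1 (b): row=0 col=0 char='c'
After 2 (l): row=0 col=1 char='a'
After 3 (j): row=1 col=1 char='_'
After 4 ($): row=1 col=11 char='e'
After 5 (l): row=1 col=11 char='e'
After 6 (j): row=2 col=11 char='e'
After 7 (k): row=1 col=11 char='e'
After 8 (k): row=0 col=11 char='i'
After 9 (b): row=0 col=10 char='f'
After 10 (h): row=0 col=9 char='_'
After 11 (b): row=0 col=5 char='g'
After 12 (j): row=1 col=5 char='n'

Answer: 1,5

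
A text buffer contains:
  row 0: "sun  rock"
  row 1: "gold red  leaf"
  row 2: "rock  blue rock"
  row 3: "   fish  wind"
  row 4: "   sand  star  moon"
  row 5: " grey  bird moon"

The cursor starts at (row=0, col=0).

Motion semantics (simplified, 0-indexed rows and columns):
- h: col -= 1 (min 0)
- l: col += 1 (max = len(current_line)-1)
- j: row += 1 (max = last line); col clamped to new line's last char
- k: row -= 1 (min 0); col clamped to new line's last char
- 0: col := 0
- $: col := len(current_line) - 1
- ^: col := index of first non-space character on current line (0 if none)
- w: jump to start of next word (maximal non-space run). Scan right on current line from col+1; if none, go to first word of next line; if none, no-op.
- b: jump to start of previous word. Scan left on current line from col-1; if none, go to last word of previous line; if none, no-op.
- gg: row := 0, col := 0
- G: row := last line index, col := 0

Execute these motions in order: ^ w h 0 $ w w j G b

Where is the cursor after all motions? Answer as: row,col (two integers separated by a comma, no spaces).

Answer: 4,15

Derivation:
After 1 (^): row=0 col=0 char='s'
After 2 (w): row=0 col=5 char='r'
After 3 (h): row=0 col=4 char='_'
After 4 (0): row=0 col=0 char='s'
After 5 ($): row=0 col=8 char='k'
After 6 (w): row=1 col=0 char='g'
After 7 (w): row=1 col=5 char='r'
After 8 (j): row=2 col=5 char='_'
After 9 (G): row=5 col=0 char='_'
After 10 (b): row=4 col=15 char='m'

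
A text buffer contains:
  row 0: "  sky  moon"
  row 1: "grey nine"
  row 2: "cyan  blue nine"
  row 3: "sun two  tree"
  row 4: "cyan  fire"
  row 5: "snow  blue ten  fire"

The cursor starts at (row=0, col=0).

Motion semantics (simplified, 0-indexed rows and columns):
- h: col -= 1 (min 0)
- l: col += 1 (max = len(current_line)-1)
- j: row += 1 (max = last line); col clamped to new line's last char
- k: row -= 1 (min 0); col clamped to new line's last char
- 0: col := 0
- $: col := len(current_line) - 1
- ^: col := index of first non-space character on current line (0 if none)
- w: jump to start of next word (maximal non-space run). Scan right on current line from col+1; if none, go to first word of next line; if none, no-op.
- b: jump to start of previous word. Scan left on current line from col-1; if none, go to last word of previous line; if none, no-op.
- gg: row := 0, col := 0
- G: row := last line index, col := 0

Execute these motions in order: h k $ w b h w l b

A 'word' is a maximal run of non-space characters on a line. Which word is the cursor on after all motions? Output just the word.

After 1 (h): row=0 col=0 char='_'
After 2 (k): row=0 col=0 char='_'
After 3 ($): row=0 col=10 char='n'
After 4 (w): row=1 col=0 char='g'
After 5 (b): row=0 col=7 char='m'
After 6 (h): row=0 col=6 char='_'
After 7 (w): row=0 col=7 char='m'
After 8 (l): row=0 col=8 char='o'
After 9 (b): row=0 col=7 char='m'

Answer: moon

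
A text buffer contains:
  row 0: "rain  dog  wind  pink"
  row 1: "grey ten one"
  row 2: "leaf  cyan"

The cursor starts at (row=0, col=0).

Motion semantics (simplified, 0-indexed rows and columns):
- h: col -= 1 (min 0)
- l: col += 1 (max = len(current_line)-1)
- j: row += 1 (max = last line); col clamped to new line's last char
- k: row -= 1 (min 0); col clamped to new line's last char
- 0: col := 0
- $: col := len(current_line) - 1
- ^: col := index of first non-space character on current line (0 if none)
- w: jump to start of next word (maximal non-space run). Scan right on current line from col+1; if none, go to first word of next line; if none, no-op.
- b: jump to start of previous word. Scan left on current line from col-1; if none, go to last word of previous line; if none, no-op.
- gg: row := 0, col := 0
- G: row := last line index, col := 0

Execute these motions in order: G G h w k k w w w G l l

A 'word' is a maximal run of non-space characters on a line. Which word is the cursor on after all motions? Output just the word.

Answer: leaf

Derivation:
After 1 (G): row=2 col=0 char='l'
After 2 (G): row=2 col=0 char='l'
After 3 (h): row=2 col=0 char='l'
After 4 (w): row=2 col=6 char='c'
After 5 (k): row=1 col=6 char='e'
After 6 (k): row=0 col=6 char='d'
After 7 (w): row=0 col=11 char='w'
After 8 (w): row=0 col=17 char='p'
After 9 (w): row=1 col=0 char='g'
After 10 (G): row=2 col=0 char='l'
After 11 (l): row=2 col=1 char='e'
After 12 (l): row=2 col=2 char='a'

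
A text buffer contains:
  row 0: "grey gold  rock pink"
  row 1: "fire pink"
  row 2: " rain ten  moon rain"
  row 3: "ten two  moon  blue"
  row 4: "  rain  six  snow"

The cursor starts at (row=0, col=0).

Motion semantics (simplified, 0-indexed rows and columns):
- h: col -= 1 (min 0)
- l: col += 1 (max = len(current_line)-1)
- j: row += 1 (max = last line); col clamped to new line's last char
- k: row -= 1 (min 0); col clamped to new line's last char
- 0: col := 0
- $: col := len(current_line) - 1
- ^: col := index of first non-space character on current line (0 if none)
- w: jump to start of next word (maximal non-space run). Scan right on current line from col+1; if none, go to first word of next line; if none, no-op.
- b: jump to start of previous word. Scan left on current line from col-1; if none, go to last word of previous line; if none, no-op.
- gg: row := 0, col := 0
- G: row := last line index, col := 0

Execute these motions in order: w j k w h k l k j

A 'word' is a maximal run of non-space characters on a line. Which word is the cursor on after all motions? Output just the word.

After 1 (w): row=0 col=5 char='g'
After 2 (j): row=1 col=5 char='p'
After 3 (k): row=0 col=5 char='g'
After 4 (w): row=0 col=11 char='r'
After 5 (h): row=0 col=10 char='_'
After 6 (k): row=0 col=10 char='_'
After 7 (l): row=0 col=11 char='r'
After 8 (k): row=0 col=11 char='r'
After 9 (j): row=1 col=8 char='k'

Answer: pink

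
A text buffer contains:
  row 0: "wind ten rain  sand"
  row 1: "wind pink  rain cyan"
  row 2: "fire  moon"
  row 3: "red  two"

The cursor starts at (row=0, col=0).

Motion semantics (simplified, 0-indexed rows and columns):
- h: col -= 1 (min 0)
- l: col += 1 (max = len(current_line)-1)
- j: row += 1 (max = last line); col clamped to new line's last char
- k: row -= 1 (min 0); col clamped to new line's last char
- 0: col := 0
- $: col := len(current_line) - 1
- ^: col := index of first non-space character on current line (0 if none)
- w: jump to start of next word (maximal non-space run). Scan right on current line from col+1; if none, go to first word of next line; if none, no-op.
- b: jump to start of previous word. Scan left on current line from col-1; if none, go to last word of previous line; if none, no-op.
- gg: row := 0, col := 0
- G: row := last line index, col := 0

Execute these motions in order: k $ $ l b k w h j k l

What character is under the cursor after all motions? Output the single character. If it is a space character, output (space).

Answer: i

Derivation:
After 1 (k): row=0 col=0 char='w'
After 2 ($): row=0 col=18 char='d'
After 3 ($): row=0 col=18 char='d'
After 4 (l): row=0 col=18 char='d'
After 5 (b): row=0 col=15 char='s'
After 6 (k): row=0 col=15 char='s'
After 7 (w): row=1 col=0 char='w'
After 8 (h): row=1 col=0 char='w'
After 9 (j): row=2 col=0 char='f'
After 10 (k): row=1 col=0 char='w'
After 11 (l): row=1 col=1 char='i'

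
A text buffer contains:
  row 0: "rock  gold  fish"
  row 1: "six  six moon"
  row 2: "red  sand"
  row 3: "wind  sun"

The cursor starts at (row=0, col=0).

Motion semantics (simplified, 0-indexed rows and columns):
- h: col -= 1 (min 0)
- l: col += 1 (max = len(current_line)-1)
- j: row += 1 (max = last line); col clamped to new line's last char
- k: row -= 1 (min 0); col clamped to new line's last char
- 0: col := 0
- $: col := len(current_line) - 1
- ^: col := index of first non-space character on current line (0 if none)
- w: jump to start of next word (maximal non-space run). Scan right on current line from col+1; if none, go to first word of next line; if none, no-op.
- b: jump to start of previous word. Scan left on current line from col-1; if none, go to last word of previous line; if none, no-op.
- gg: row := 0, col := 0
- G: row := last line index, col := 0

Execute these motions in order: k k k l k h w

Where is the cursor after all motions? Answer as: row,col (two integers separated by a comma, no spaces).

Answer: 0,6

Derivation:
After 1 (k): row=0 col=0 char='r'
After 2 (k): row=0 col=0 char='r'
After 3 (k): row=0 col=0 char='r'
After 4 (l): row=0 col=1 char='o'
After 5 (k): row=0 col=1 char='o'
After 6 (h): row=0 col=0 char='r'
After 7 (w): row=0 col=6 char='g'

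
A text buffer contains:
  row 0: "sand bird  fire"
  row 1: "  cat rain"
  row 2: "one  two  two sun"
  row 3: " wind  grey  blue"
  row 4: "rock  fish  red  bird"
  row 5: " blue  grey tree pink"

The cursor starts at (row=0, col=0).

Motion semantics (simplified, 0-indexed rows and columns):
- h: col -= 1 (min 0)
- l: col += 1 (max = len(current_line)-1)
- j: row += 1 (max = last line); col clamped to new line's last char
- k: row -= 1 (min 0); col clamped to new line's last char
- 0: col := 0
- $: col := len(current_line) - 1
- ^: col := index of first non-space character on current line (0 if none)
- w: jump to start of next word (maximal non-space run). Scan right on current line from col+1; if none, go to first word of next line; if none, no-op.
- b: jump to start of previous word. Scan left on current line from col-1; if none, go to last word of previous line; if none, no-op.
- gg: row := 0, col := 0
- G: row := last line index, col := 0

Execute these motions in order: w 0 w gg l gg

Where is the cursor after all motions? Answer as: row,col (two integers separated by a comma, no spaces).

After 1 (w): row=0 col=5 char='b'
After 2 (0): row=0 col=0 char='s'
After 3 (w): row=0 col=5 char='b'
After 4 (gg): row=0 col=0 char='s'
After 5 (l): row=0 col=1 char='a'
After 6 (gg): row=0 col=0 char='s'

Answer: 0,0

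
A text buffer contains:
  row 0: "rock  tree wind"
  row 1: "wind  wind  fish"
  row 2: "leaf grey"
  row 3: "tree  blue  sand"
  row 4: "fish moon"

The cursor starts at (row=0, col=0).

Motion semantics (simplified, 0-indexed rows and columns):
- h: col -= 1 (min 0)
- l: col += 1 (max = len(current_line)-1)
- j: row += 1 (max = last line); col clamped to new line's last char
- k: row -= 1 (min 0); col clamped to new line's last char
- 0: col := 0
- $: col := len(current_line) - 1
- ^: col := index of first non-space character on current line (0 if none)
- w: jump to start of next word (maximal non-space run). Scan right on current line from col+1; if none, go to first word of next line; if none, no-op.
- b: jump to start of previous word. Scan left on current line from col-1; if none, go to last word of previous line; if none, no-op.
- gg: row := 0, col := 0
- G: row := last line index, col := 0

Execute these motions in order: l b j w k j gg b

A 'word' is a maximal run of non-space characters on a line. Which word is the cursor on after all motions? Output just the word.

After 1 (l): row=0 col=1 char='o'
After 2 (b): row=0 col=0 char='r'
After 3 (j): row=1 col=0 char='w'
After 4 (w): row=1 col=6 char='w'
After 5 (k): row=0 col=6 char='t'
After 6 (j): row=1 col=6 char='w'
After 7 (gg): row=0 col=0 char='r'
After 8 (b): row=0 col=0 char='r'

Answer: rock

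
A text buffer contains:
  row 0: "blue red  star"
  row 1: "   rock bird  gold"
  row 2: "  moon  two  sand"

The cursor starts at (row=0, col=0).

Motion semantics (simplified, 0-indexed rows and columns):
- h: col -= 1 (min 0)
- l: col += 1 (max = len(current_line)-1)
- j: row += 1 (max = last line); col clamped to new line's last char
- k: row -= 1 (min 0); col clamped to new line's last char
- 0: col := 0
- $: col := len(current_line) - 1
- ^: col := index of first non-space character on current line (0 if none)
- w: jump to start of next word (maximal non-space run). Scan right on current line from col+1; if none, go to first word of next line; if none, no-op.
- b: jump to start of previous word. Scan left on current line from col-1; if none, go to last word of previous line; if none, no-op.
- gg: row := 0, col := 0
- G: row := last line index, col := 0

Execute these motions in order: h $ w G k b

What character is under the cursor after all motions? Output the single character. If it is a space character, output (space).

After 1 (h): row=0 col=0 char='b'
After 2 ($): row=0 col=13 char='r'
After 3 (w): row=1 col=3 char='r'
After 4 (G): row=2 col=0 char='_'
After 5 (k): row=1 col=0 char='_'
After 6 (b): row=0 col=10 char='s'

Answer: s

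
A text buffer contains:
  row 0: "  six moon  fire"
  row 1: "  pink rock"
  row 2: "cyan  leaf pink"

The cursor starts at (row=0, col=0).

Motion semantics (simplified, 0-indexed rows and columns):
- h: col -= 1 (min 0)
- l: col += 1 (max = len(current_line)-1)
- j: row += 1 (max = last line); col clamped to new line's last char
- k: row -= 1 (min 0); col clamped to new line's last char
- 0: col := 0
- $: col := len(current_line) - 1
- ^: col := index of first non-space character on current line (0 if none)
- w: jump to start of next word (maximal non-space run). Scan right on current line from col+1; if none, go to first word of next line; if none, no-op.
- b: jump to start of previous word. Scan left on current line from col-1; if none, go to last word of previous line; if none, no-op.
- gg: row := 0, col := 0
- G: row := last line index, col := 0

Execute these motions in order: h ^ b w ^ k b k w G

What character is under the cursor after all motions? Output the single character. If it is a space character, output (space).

After 1 (h): row=0 col=0 char='_'
After 2 (^): row=0 col=2 char='s'
After 3 (b): row=0 col=2 char='s'
After 4 (w): row=0 col=6 char='m'
After 5 (^): row=0 col=2 char='s'
After 6 (k): row=0 col=2 char='s'
After 7 (b): row=0 col=2 char='s'
After 8 (k): row=0 col=2 char='s'
After 9 (w): row=0 col=6 char='m'
After 10 (G): row=2 col=0 char='c'

Answer: c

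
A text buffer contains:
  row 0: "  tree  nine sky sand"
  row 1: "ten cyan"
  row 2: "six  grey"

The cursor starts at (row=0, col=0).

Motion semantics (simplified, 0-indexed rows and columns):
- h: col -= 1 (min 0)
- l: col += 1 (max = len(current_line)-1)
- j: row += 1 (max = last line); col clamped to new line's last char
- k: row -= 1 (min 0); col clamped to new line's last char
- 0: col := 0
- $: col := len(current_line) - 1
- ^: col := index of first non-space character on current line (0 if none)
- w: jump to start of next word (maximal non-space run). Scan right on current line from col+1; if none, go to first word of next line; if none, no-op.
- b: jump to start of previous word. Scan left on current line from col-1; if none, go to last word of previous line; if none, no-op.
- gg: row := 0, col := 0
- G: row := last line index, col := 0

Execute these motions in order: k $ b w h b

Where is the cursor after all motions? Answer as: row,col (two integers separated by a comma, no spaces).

Answer: 0,17

Derivation:
After 1 (k): row=0 col=0 char='_'
After 2 ($): row=0 col=20 char='d'
After 3 (b): row=0 col=17 char='s'
After 4 (w): row=1 col=0 char='t'
After 5 (h): row=1 col=0 char='t'
After 6 (b): row=0 col=17 char='s'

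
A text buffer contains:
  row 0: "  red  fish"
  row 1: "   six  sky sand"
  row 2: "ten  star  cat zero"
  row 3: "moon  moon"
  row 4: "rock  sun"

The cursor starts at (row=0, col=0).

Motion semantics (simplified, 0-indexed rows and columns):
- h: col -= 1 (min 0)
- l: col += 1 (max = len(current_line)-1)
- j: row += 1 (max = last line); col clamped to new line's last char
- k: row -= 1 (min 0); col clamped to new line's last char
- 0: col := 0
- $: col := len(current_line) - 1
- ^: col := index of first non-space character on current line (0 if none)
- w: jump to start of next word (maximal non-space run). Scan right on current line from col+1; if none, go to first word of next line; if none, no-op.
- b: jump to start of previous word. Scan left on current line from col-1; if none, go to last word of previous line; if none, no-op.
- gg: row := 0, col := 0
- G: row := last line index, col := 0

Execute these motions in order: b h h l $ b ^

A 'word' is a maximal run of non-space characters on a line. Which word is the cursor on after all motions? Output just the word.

After 1 (b): row=0 col=0 char='_'
After 2 (h): row=0 col=0 char='_'
After 3 (h): row=0 col=0 char='_'
After 4 (l): row=0 col=1 char='_'
After 5 ($): row=0 col=10 char='h'
After 6 (b): row=0 col=7 char='f'
After 7 (^): row=0 col=2 char='r'

Answer: red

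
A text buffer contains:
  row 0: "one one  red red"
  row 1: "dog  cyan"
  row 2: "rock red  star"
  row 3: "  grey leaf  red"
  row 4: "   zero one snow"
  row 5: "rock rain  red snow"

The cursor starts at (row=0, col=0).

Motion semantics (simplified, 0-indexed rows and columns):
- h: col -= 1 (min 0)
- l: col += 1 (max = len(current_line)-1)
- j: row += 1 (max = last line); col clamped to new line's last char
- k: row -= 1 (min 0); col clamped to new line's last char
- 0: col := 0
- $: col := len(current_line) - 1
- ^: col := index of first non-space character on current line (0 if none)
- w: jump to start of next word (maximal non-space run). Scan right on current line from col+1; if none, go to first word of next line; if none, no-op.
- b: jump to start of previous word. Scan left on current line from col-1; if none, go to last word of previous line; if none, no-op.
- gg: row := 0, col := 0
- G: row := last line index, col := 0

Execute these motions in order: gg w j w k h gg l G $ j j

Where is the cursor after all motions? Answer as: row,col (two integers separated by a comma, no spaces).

Answer: 5,18

Derivation:
After 1 (gg): row=0 col=0 char='o'
After 2 (w): row=0 col=4 char='o'
After 3 (j): row=1 col=4 char='_'
After 4 (w): row=1 col=5 char='c'
After 5 (k): row=0 col=5 char='n'
After 6 (h): row=0 col=4 char='o'
After 7 (gg): row=0 col=0 char='o'
After 8 (l): row=0 col=1 char='n'
After 9 (G): row=5 col=0 char='r'
After 10 ($): row=5 col=18 char='w'
After 11 (j): row=5 col=18 char='w'
After 12 (j): row=5 col=18 char='w'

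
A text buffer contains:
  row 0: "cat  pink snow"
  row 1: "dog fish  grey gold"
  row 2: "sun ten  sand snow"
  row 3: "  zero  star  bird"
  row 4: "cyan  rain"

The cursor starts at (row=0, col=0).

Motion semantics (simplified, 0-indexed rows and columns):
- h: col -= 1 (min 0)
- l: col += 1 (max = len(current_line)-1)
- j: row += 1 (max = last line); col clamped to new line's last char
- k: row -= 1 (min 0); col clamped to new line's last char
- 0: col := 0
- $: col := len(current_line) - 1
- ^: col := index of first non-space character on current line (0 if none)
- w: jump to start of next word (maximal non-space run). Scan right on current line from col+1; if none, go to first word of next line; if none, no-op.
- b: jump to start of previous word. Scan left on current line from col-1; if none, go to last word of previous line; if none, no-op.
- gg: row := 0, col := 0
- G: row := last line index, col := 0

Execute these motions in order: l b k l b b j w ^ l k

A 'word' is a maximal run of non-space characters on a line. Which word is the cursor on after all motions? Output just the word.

Answer: cat

Derivation:
After 1 (l): row=0 col=1 char='a'
After 2 (b): row=0 col=0 char='c'
After 3 (k): row=0 col=0 char='c'
After 4 (l): row=0 col=1 char='a'
After 5 (b): row=0 col=0 char='c'
After 6 (b): row=0 col=0 char='c'
After 7 (j): row=1 col=0 char='d'
After 8 (w): row=1 col=4 char='f'
After 9 (^): row=1 col=0 char='d'
After 10 (l): row=1 col=1 char='o'
After 11 (k): row=0 col=1 char='a'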